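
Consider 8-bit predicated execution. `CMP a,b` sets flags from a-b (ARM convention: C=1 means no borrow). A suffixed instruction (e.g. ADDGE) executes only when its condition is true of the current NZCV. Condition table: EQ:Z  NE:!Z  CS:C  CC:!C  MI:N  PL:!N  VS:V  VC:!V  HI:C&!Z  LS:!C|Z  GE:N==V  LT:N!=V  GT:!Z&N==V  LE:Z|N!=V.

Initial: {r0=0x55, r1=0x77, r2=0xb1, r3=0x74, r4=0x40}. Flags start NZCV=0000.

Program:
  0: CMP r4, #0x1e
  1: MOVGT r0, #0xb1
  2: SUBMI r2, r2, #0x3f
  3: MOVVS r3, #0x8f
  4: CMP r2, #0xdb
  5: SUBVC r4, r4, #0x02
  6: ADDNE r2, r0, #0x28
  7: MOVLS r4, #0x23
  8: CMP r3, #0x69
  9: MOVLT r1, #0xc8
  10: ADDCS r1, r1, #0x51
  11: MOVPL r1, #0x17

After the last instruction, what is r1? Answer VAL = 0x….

[0] flags=0010 → (cmp)
[1] flags=0010 GT?T → r0=0xb1
[2] flags=0010 MI?F → skip
[3] flags=0010 VS?F → skip
[4] flags=1000 → (cmp)
[5] flags=1000 VC?T → r4=0x3e
[6] flags=1000 NE?T → r2=0xd9
[7] flags=1000 LS?T → r4=0x23
[8] flags=0010 → (cmp)
[9] flags=0010 LT?F → skip
[10] flags=0010 CS?T → r1=0xc8
[11] flags=0010 PL?T → r1=0x17

VAL = 0x17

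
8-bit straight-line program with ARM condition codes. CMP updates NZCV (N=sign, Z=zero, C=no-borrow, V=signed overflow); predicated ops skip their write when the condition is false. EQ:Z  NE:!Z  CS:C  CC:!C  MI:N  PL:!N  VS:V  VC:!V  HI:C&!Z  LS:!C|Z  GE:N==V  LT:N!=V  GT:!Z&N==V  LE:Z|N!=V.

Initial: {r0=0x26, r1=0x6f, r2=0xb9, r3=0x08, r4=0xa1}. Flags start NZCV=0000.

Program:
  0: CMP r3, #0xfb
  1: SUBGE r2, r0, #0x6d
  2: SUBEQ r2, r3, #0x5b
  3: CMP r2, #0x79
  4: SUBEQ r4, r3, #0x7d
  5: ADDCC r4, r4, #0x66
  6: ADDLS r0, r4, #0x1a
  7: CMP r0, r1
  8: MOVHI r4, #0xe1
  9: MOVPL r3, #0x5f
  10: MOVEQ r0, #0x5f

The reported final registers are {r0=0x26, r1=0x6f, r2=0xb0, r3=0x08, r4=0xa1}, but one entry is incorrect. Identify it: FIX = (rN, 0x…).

FIX = (r2, 0xb9)

0: ✓ CMP  NZCV=0000
1: ✓ SUBGE  r2←0xb9
2: · SUBEQ
3: ✓ CMP  NZCV=0011
4: · SUBEQ
5: · ADDCC
6: · ADDLS
7: ✓ CMP  NZCV=1000
8: · MOVHI
9: · MOVPL
10: · MOVEQ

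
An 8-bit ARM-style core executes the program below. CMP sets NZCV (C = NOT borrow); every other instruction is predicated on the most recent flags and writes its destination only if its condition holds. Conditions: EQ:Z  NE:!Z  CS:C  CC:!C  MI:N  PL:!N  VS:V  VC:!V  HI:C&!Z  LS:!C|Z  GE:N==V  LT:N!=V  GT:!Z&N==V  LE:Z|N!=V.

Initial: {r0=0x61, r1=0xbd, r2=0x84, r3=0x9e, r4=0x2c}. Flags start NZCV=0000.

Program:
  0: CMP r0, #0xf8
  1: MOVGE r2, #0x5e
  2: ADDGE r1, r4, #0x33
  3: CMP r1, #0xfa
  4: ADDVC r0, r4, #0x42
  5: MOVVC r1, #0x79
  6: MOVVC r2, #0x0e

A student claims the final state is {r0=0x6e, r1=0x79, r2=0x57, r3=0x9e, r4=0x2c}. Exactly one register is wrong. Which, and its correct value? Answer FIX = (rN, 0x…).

FIX = (r2, 0x0e)

0: ✓ CMP  NZCV=0000
1: ✓ MOVGE  r2←0x5e
2: ✓ ADDGE  r1←0x5f
3: ✓ CMP  NZCV=0000
4: ✓ ADDVC  r0←0x6e
5: ✓ MOVVC  r1←0x79
6: ✓ MOVVC  r2←0x0e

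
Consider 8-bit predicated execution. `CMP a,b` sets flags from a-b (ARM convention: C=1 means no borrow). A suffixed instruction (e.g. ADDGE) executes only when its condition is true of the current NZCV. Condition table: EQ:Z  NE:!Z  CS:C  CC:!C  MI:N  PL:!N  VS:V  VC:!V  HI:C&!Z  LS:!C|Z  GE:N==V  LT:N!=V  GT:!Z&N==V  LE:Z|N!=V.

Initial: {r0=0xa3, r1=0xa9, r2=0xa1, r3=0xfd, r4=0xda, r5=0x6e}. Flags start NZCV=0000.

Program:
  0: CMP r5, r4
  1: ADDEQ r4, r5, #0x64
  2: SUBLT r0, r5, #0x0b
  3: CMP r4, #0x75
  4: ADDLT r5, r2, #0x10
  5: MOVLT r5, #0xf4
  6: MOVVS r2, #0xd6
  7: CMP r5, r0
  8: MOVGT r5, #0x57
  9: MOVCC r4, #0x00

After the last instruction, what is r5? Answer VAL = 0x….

VAL = 0x57

0: ✓ CMP  NZCV=1001
1: · ADDEQ
2: · SUBLT
3: ✓ CMP  NZCV=0011
4: ✓ ADDLT  r5←0xb1
5: ✓ MOVLT  r5←0xf4
6: ✓ MOVVS  r2←0xd6
7: ✓ CMP  NZCV=0010
8: ✓ MOVGT  r5←0x57
9: · MOVCC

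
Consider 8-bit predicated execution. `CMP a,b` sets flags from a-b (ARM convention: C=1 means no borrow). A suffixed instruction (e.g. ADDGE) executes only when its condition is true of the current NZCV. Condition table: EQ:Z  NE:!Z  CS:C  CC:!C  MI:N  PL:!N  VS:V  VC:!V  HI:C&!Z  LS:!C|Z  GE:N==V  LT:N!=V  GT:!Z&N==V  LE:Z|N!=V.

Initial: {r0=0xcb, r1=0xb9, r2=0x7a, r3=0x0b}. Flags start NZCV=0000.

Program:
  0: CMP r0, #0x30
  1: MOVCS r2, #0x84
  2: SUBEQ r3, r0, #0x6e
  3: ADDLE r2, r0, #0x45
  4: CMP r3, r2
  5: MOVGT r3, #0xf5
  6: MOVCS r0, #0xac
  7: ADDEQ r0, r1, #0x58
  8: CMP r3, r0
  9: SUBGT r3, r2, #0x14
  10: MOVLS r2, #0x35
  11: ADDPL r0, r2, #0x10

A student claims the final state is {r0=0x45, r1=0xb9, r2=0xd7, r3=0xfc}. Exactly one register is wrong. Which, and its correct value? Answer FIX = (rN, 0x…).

0: ✓ CMP  NZCV=1010
1: ✓ MOVCS  r2←0x84
2: · SUBEQ
3: ✓ ADDLE  r2←0x10
4: ✓ CMP  NZCV=1000
5: · MOVGT
6: · MOVCS
7: · ADDEQ
8: ✓ CMP  NZCV=0000
9: ✓ SUBGT  r3←0xfc
10: ✓ MOVLS  r2←0x35
11: ✓ ADDPL  r0←0x45

FIX = (r2, 0x35)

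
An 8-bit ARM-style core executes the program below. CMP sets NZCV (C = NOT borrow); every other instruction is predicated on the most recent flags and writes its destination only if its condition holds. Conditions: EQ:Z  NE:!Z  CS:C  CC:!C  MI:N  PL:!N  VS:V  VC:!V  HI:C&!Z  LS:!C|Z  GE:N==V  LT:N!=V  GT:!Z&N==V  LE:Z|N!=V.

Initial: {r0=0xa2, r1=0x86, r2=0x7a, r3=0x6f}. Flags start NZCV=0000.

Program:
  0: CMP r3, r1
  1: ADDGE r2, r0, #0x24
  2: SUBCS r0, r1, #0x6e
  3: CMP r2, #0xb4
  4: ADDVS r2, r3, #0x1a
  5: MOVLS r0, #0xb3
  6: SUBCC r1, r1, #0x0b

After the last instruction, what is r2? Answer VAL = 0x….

[0] flags=1001 → (cmp)
[1] flags=1001 GE?T → r2=0xc6
[2] flags=1001 CS?F → skip
[3] flags=0010 → (cmp)
[4] flags=0010 VS?F → skip
[5] flags=0010 LS?F → skip
[6] flags=0010 CC?F → skip

VAL = 0xc6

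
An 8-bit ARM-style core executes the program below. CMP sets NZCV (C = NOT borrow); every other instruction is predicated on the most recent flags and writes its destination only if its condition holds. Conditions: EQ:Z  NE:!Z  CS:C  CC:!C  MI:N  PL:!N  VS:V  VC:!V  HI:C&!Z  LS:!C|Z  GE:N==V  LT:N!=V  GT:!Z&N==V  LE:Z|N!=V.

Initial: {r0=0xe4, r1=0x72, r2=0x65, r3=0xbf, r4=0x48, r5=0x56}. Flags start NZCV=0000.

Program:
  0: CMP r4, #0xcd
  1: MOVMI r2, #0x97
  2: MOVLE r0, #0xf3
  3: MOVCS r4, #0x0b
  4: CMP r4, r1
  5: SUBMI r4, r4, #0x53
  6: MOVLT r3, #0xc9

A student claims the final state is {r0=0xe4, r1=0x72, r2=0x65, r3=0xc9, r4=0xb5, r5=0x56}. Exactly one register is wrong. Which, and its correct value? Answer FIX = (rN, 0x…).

FIX = (r4, 0xf5)

0: ✓ CMP  NZCV=0000
1: · MOVMI
2: · MOVLE
3: · MOVCS
4: ✓ CMP  NZCV=1000
5: ✓ SUBMI  r4←0xf5
6: ✓ MOVLT  r3←0xc9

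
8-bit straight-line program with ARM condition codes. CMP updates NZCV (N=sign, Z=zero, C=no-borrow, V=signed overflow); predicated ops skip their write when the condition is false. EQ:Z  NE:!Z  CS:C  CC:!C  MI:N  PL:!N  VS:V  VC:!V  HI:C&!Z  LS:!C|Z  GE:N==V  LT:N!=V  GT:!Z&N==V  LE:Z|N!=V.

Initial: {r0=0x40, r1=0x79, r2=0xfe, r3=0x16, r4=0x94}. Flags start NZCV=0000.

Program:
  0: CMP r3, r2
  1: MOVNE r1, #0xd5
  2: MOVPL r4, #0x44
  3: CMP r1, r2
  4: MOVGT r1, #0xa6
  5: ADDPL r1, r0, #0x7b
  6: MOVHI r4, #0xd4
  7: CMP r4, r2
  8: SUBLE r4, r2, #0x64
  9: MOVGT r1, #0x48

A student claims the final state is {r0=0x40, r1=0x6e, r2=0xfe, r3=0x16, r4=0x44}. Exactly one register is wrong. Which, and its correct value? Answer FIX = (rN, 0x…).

0: ✓ CMP  NZCV=0000
1: ✓ MOVNE  r1←0xd5
2: ✓ MOVPL  r4←0x44
3: ✓ CMP  NZCV=1000
4: · MOVGT
5: · ADDPL
6: · MOVHI
7: ✓ CMP  NZCV=0000
8: · SUBLE
9: ✓ MOVGT  r1←0x48

FIX = (r1, 0x48)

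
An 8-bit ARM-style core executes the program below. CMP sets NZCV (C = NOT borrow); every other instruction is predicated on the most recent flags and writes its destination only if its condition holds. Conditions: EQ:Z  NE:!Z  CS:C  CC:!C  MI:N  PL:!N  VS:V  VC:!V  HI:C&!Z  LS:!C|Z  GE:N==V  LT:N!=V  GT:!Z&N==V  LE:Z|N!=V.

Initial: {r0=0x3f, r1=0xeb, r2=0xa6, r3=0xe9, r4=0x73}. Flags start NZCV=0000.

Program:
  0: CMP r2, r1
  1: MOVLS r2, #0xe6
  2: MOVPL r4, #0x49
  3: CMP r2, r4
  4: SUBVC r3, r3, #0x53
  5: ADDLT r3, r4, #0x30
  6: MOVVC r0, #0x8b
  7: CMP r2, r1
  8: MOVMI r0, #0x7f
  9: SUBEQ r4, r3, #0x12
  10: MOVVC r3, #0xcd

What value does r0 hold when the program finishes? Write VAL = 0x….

VAL = 0x7f

0: ✓ CMP  NZCV=1000
1: ✓ MOVLS  r2←0xe6
2: · MOVPL
3: ✓ CMP  NZCV=0011
4: · SUBVC
5: ✓ ADDLT  r3←0xa3
6: · MOVVC
7: ✓ CMP  NZCV=1000
8: ✓ MOVMI  r0←0x7f
9: · SUBEQ
10: ✓ MOVVC  r3←0xcd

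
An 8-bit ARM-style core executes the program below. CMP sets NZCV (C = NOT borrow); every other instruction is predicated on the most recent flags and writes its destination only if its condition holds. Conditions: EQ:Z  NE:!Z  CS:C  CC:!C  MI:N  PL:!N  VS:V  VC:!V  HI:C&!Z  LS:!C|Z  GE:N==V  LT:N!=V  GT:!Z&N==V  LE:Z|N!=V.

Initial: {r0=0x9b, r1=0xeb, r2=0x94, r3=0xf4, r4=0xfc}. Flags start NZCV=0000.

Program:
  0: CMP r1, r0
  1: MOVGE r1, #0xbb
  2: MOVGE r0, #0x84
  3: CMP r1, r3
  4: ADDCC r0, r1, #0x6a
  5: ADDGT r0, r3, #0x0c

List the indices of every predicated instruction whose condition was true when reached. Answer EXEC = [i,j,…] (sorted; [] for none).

EXEC = [1,2,4]

[0] flags=0010 → (cmp)
[1] flags=0010 GE?T → r1=0xbb
[2] flags=0010 GE?T → r0=0x84
[3] flags=1000 → (cmp)
[4] flags=1000 CC?T → r0=0x25
[5] flags=1000 GT?F → skip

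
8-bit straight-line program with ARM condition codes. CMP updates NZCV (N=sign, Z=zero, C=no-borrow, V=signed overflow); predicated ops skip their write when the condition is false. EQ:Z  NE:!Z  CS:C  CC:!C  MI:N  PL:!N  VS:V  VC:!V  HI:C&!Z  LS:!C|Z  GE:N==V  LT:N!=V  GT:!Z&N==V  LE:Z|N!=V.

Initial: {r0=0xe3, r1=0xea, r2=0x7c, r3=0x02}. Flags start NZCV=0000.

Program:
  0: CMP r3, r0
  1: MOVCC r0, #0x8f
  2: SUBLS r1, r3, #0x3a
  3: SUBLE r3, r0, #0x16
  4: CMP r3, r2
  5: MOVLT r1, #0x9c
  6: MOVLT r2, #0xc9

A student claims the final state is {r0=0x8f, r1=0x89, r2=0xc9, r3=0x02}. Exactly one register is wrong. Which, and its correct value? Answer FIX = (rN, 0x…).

[0] flags=0000 → (cmp)
[1] flags=0000 CC?T → r0=0x8f
[2] flags=0000 LS?T → r1=0xc8
[3] flags=0000 LE?F → skip
[4] flags=1000 → (cmp)
[5] flags=1000 LT?T → r1=0x9c
[6] flags=1000 LT?T → r2=0xc9

FIX = (r1, 0x9c)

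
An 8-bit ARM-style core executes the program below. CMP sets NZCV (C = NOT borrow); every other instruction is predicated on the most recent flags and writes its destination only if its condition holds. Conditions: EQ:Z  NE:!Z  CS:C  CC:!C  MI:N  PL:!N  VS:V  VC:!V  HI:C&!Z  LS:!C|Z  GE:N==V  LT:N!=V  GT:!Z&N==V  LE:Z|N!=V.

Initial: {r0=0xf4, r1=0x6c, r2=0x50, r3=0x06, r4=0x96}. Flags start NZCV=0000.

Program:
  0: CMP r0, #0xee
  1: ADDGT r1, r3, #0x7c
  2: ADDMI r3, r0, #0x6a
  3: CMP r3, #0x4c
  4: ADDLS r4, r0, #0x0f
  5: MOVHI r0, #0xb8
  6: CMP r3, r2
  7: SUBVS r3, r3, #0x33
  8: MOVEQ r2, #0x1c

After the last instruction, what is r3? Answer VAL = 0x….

VAL = 0x06

0: ✓ CMP  NZCV=0010
1: ✓ ADDGT  r1←0x82
2: · ADDMI
3: ✓ CMP  NZCV=1000
4: ✓ ADDLS  r4←0x03
5: · MOVHI
6: ✓ CMP  NZCV=1000
7: · SUBVS
8: · MOVEQ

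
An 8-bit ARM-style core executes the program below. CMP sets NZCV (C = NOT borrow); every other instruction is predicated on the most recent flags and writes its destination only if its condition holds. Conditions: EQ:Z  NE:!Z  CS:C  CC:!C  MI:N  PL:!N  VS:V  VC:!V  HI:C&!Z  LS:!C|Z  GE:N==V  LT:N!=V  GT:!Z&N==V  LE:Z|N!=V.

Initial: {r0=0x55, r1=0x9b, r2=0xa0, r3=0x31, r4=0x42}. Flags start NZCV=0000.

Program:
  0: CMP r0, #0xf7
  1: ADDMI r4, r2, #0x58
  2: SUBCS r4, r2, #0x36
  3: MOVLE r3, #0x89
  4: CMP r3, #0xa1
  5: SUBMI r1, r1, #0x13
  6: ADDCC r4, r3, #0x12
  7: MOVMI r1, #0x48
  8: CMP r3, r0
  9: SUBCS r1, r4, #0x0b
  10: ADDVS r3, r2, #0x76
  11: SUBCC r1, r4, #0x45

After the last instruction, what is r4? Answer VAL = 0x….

VAL = 0x43

0: ✓ CMP  NZCV=0000
1: · ADDMI
2: · SUBCS
3: · MOVLE
4: ✓ CMP  NZCV=1001
5: ✓ SUBMI  r1←0x88
6: ✓ ADDCC  r4←0x43
7: ✓ MOVMI  r1←0x48
8: ✓ CMP  NZCV=1000
9: · SUBCS
10: · ADDVS
11: ✓ SUBCC  r1←0xfe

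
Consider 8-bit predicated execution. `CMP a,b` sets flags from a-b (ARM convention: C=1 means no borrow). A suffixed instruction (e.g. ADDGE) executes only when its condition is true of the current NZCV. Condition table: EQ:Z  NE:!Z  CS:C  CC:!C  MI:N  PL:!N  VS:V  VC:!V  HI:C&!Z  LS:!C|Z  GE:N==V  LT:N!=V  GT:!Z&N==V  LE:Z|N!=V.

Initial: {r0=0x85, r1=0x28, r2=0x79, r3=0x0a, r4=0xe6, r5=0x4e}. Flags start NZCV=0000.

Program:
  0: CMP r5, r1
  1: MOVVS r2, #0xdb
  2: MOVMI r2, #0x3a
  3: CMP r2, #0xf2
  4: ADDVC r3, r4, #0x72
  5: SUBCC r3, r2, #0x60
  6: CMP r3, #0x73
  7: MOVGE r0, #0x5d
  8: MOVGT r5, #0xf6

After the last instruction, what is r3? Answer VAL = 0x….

[0] flags=0010 → (cmp)
[1] flags=0010 VS?F → skip
[2] flags=0010 MI?F → skip
[3] flags=1001 → (cmp)
[4] flags=1001 VC?F → skip
[5] flags=1001 CC?T → r3=0x19
[6] flags=1000 → (cmp)
[7] flags=1000 GE?F → skip
[8] flags=1000 GT?F → skip

VAL = 0x19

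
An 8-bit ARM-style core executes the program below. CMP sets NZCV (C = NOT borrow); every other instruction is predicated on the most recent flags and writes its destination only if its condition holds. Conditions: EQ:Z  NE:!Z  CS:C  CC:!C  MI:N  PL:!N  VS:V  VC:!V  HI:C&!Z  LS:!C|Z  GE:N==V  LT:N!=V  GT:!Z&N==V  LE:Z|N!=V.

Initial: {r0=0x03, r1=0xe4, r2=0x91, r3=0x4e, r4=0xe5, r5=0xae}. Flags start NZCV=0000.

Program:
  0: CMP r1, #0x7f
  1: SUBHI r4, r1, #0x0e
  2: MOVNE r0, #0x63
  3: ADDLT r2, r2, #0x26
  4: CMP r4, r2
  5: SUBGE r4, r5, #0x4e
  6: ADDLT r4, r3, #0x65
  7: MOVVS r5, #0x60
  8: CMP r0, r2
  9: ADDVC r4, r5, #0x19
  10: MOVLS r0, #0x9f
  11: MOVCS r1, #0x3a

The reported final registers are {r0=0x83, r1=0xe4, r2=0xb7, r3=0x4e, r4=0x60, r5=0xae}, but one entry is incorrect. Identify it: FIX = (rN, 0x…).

FIX = (r0, 0x9f)

0: ✓ CMP  NZCV=0011
1: ✓ SUBHI  r4←0xd6
2: ✓ MOVNE  r0←0x63
3: ✓ ADDLT  r2←0xb7
4: ✓ CMP  NZCV=0010
5: ✓ SUBGE  r4←0x60
6: · ADDLT
7: · MOVVS
8: ✓ CMP  NZCV=1001
9: · ADDVC
10: ✓ MOVLS  r0←0x9f
11: · MOVCS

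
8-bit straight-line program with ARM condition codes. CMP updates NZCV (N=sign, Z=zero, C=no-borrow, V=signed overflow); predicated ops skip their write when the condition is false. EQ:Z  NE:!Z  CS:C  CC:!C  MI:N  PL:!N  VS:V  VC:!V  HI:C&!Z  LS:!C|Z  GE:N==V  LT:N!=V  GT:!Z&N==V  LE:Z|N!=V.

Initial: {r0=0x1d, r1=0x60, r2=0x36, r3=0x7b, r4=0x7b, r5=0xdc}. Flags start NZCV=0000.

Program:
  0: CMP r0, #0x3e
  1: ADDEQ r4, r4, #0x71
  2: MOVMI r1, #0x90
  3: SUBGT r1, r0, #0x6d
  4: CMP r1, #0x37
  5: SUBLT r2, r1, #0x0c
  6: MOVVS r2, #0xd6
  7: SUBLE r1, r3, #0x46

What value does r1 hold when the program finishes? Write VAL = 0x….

VAL = 0x35

[0] flags=1000 → (cmp)
[1] flags=1000 EQ?F → skip
[2] flags=1000 MI?T → r1=0x90
[3] flags=1000 GT?F → skip
[4] flags=0011 → (cmp)
[5] flags=0011 LT?T → r2=0x84
[6] flags=0011 VS?T → r2=0xd6
[7] flags=0011 LE?T → r1=0x35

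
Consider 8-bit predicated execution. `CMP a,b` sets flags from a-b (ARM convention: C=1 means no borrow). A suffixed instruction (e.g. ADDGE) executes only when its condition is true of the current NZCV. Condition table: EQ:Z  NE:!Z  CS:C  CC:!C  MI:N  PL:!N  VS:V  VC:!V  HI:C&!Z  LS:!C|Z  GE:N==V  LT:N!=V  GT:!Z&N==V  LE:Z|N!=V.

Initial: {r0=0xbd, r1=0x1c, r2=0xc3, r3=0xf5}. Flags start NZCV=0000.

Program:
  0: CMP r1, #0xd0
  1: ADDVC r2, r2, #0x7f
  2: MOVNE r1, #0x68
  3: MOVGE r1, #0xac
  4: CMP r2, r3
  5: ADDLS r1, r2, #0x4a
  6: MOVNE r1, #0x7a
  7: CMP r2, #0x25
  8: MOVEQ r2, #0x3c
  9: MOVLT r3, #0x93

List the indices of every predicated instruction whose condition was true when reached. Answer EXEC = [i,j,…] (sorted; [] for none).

EXEC = [1,2,3,5,6]

[0] flags=0000 → (cmp)
[1] flags=0000 VC?T → r2=0x42
[2] flags=0000 NE?T → r1=0x68
[3] flags=0000 GE?T → r1=0xac
[4] flags=0000 → (cmp)
[5] flags=0000 LS?T → r1=0x8c
[6] flags=0000 NE?T → r1=0x7a
[7] flags=0010 → (cmp)
[8] flags=0010 EQ?F → skip
[9] flags=0010 LT?F → skip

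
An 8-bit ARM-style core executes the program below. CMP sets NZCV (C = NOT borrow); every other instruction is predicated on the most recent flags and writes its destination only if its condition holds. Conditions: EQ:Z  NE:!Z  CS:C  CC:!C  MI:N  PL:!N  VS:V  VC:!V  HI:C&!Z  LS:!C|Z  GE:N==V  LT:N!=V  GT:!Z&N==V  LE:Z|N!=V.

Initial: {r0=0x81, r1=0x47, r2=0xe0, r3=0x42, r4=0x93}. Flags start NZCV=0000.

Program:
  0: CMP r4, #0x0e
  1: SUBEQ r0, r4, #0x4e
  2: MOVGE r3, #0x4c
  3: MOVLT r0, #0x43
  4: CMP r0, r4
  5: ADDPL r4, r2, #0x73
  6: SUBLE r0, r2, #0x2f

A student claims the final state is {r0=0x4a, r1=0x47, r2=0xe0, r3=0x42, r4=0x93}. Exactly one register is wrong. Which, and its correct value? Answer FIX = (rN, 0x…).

0: ✓ CMP  NZCV=1010
1: · SUBEQ
2: · MOVGE
3: ✓ MOVLT  r0←0x43
4: ✓ CMP  NZCV=1001
5: · ADDPL
6: · SUBLE

FIX = (r0, 0x43)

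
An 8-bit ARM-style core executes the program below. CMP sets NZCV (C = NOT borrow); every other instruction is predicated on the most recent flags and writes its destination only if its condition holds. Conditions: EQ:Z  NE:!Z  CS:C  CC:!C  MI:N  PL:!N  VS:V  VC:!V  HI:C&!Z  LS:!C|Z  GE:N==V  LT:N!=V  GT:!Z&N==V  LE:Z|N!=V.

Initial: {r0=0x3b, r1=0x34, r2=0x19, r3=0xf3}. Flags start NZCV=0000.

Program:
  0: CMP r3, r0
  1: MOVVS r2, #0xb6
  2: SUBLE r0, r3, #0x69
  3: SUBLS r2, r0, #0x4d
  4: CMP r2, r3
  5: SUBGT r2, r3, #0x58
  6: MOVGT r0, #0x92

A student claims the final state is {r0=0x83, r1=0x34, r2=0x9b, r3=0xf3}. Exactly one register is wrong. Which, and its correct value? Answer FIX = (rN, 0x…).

[0] flags=1010 → (cmp)
[1] flags=1010 VS?F → skip
[2] flags=1010 LE?T → r0=0x8a
[3] flags=1010 LS?F → skip
[4] flags=0000 → (cmp)
[5] flags=0000 GT?T → r2=0x9b
[6] flags=0000 GT?T → r0=0x92

FIX = (r0, 0x92)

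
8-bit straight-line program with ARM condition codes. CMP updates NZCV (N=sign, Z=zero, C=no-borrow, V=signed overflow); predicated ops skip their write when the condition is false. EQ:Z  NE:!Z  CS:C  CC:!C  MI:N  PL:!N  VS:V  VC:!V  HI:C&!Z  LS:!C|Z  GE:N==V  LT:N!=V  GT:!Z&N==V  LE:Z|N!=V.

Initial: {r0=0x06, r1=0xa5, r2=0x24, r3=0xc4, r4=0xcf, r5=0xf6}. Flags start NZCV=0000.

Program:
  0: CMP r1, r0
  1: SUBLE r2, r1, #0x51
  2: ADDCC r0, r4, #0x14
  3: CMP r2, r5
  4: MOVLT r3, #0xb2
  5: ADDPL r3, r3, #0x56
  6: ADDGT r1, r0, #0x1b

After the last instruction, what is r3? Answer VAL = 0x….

VAL = 0x1a

[0] flags=1010 → (cmp)
[1] flags=1010 LE?T → r2=0x54
[2] flags=1010 CC?F → skip
[3] flags=0000 → (cmp)
[4] flags=0000 LT?F → skip
[5] flags=0000 PL?T → r3=0x1a
[6] flags=0000 GT?T → r1=0x21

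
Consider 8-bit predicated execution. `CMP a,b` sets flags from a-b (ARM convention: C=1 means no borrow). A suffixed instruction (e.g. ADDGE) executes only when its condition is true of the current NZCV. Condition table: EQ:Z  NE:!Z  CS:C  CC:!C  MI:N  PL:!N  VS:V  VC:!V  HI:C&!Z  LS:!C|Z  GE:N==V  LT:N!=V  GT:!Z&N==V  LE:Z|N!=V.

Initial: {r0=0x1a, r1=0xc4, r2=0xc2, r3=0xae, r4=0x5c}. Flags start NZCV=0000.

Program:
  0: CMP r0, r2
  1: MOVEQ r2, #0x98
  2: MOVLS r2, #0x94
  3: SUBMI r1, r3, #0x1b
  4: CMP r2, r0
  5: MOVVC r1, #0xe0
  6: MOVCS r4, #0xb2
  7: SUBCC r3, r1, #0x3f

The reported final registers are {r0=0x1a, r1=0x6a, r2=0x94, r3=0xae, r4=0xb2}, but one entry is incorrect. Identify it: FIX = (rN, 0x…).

0: ✓ CMP  NZCV=0000
1: · MOVEQ
2: ✓ MOVLS  r2←0x94
3: · SUBMI
4: ✓ CMP  NZCV=0011
5: · MOVVC
6: ✓ MOVCS  r4←0xb2
7: · SUBCC

FIX = (r1, 0xc4)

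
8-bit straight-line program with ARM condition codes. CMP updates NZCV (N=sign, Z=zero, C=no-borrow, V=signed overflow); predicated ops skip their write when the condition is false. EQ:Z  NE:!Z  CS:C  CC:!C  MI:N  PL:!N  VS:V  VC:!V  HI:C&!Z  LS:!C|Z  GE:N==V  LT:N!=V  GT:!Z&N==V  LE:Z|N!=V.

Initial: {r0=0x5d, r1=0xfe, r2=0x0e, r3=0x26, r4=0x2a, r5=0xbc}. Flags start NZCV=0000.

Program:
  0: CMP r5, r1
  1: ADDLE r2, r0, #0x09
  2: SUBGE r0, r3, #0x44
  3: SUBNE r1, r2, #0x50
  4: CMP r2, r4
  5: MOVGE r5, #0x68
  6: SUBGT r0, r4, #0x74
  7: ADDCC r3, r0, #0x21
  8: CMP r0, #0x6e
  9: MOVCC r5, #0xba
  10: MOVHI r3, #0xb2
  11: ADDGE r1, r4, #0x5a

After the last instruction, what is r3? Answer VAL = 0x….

0: ✓ CMP  NZCV=1000
1: ✓ ADDLE  r2←0x66
2: · SUBGE
3: ✓ SUBNE  r1←0x16
4: ✓ CMP  NZCV=0010
5: ✓ MOVGE  r5←0x68
6: ✓ SUBGT  r0←0xb6
7: · ADDCC
8: ✓ CMP  NZCV=0011
9: · MOVCC
10: ✓ MOVHI  r3←0xb2
11: · ADDGE

VAL = 0xb2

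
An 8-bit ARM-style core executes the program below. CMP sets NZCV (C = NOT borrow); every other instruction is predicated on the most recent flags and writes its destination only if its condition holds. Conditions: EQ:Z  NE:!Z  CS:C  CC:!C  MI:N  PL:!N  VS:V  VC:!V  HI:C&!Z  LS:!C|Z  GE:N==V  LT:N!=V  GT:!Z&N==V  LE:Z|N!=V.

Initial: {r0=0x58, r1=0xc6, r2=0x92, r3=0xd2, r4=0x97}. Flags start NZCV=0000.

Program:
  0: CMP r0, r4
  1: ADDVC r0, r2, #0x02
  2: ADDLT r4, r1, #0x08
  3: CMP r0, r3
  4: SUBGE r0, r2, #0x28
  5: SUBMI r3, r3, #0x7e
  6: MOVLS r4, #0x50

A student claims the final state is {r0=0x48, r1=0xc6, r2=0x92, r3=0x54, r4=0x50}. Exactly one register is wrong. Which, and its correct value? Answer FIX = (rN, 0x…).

FIX = (r0, 0x6a)

[0] flags=1001 → (cmp)
[1] flags=1001 VC?F → skip
[2] flags=1001 LT?F → skip
[3] flags=1001 → (cmp)
[4] flags=1001 GE?T → r0=0x6a
[5] flags=1001 MI?T → r3=0x54
[6] flags=1001 LS?T → r4=0x50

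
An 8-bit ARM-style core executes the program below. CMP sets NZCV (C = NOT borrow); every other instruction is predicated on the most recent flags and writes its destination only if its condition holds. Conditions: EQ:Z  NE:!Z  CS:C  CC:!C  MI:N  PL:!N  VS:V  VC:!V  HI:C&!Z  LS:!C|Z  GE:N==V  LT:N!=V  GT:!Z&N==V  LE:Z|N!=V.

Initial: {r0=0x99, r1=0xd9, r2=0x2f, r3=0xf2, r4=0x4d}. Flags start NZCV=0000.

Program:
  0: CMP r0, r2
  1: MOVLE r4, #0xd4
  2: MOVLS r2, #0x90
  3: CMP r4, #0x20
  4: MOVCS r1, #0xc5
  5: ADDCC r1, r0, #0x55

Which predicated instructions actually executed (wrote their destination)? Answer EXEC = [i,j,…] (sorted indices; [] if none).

[0] flags=0011 → (cmp)
[1] flags=0011 LE?T → r4=0xd4
[2] flags=0011 LS?F → skip
[3] flags=1010 → (cmp)
[4] flags=1010 CS?T → r1=0xc5
[5] flags=1010 CC?F → skip

EXEC = [1,4]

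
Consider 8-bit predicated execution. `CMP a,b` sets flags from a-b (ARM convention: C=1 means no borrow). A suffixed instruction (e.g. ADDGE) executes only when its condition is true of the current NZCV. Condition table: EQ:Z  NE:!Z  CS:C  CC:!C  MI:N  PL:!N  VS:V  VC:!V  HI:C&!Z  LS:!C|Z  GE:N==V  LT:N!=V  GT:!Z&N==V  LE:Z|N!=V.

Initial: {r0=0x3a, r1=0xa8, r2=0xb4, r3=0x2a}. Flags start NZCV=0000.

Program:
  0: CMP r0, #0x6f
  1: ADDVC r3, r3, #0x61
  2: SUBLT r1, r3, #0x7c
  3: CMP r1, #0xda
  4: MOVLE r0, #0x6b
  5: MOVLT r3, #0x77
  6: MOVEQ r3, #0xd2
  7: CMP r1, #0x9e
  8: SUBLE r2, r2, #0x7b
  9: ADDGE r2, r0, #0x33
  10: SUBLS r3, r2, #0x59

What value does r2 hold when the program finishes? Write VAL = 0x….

VAL = 0x6d

0: ✓ CMP  NZCV=1000
1: ✓ ADDVC  r3←0x8b
2: ✓ SUBLT  r1←0x0f
3: ✓ CMP  NZCV=0000
4: · MOVLE
5: · MOVLT
6: · MOVEQ
7: ✓ CMP  NZCV=0000
8: · SUBLE
9: ✓ ADDGE  r2←0x6d
10: ✓ SUBLS  r3←0x14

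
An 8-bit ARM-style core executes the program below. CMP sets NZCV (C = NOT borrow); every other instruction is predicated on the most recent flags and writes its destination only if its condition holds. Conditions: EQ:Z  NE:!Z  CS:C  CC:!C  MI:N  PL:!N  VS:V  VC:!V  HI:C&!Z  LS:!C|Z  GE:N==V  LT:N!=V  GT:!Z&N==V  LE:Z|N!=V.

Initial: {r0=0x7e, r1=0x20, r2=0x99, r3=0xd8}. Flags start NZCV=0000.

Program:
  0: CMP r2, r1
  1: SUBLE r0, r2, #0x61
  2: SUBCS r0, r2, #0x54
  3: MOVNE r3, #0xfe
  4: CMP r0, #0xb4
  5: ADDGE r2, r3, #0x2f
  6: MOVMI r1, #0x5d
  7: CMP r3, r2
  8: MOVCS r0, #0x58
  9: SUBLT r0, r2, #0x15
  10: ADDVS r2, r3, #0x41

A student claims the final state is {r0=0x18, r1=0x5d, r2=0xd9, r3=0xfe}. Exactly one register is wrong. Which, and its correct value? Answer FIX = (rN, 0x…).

FIX = (r2, 0x2d)

0: ✓ CMP  NZCV=0011
1: ✓ SUBLE  r0←0x38
2: ✓ SUBCS  r0←0x45
3: ✓ MOVNE  r3←0xfe
4: ✓ CMP  NZCV=1001
5: ✓ ADDGE  r2←0x2d
6: ✓ MOVMI  r1←0x5d
7: ✓ CMP  NZCV=1010
8: ✓ MOVCS  r0←0x58
9: ✓ SUBLT  r0←0x18
10: · ADDVS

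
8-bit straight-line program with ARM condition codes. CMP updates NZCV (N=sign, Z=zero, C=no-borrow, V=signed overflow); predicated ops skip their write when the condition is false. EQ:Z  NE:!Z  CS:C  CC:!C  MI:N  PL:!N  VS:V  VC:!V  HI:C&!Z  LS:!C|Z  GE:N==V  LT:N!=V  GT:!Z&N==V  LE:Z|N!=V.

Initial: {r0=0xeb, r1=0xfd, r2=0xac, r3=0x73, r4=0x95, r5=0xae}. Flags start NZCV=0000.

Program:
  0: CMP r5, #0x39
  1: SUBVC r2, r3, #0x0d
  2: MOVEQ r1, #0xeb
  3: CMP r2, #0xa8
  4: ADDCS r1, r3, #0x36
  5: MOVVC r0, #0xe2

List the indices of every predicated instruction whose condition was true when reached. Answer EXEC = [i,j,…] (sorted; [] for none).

EXEC = [4,5]

[0] flags=0011 → (cmp)
[1] flags=0011 VC?F → skip
[2] flags=0011 EQ?F → skip
[3] flags=0010 → (cmp)
[4] flags=0010 CS?T → r1=0xa9
[5] flags=0010 VC?T → r0=0xe2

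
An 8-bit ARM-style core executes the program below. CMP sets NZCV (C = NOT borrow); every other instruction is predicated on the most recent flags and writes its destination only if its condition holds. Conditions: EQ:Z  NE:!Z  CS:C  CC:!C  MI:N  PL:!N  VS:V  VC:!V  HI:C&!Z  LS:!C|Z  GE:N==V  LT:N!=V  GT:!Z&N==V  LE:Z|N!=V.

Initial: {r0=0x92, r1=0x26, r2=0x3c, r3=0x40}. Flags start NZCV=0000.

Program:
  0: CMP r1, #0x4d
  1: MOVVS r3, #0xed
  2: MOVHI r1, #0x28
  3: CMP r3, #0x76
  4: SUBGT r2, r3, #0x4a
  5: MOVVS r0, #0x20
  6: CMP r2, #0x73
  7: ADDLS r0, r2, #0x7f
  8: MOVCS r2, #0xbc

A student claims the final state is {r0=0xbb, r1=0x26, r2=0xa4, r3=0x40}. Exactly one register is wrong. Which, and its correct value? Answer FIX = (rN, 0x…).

FIX = (r2, 0x3c)

0: ✓ CMP  NZCV=1000
1: · MOVVS
2: · MOVHI
3: ✓ CMP  NZCV=1000
4: · SUBGT
5: · MOVVS
6: ✓ CMP  NZCV=1000
7: ✓ ADDLS  r0←0xbb
8: · MOVCS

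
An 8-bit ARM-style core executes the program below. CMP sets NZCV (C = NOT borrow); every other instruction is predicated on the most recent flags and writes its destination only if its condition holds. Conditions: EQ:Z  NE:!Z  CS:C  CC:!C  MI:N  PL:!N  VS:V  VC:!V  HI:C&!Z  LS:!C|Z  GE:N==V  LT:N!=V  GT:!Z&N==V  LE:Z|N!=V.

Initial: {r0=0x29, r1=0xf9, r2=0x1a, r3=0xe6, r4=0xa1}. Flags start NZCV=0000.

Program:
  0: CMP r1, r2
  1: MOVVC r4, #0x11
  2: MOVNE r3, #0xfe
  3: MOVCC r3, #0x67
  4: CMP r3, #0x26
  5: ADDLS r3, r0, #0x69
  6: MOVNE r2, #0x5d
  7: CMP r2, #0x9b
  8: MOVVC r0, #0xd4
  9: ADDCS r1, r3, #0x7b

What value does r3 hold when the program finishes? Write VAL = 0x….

VAL = 0xfe

[0] flags=1010 → (cmp)
[1] flags=1010 VC?T → r4=0x11
[2] flags=1010 NE?T → r3=0xfe
[3] flags=1010 CC?F → skip
[4] flags=1010 → (cmp)
[5] flags=1010 LS?F → skip
[6] flags=1010 NE?T → r2=0x5d
[7] flags=1001 → (cmp)
[8] flags=1001 VC?F → skip
[9] flags=1001 CS?F → skip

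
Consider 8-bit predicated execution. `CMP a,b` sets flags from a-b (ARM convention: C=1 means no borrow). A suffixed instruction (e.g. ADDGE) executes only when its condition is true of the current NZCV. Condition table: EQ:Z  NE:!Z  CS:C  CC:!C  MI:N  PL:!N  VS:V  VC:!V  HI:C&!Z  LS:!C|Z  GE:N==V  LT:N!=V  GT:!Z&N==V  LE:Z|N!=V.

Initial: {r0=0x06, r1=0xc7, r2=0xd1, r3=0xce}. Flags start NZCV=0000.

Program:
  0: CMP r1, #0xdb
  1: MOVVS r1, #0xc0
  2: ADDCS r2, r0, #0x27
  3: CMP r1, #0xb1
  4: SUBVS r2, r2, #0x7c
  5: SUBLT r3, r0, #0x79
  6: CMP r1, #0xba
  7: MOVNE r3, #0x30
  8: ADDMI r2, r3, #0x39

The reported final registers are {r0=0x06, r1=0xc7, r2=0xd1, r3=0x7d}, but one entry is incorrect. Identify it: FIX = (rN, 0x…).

FIX = (r3, 0x30)

[0] flags=1000 → (cmp)
[1] flags=1000 VS?F → skip
[2] flags=1000 CS?F → skip
[3] flags=0010 → (cmp)
[4] flags=0010 VS?F → skip
[5] flags=0010 LT?F → skip
[6] flags=0010 → (cmp)
[7] flags=0010 NE?T → r3=0x30
[8] flags=0010 MI?F → skip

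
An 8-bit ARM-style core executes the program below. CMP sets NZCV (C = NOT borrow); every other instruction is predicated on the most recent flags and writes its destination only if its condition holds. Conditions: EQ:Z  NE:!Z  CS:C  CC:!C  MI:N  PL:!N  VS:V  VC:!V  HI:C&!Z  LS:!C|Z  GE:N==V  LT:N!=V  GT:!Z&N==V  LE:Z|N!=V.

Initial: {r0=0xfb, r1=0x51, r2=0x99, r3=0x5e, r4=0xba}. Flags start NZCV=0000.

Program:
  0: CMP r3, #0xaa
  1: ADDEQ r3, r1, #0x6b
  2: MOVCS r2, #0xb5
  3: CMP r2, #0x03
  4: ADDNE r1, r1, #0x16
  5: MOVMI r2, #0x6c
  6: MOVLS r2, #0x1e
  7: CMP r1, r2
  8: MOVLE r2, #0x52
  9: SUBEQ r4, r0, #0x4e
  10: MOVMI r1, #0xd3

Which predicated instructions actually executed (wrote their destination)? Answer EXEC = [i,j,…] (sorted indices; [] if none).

[0] flags=1001 → (cmp)
[1] flags=1001 EQ?F → skip
[2] flags=1001 CS?F → skip
[3] flags=1010 → (cmp)
[4] flags=1010 NE?T → r1=0x67
[5] flags=1010 MI?T → r2=0x6c
[6] flags=1010 LS?F → skip
[7] flags=1000 → (cmp)
[8] flags=1000 LE?T → r2=0x52
[9] flags=1000 EQ?F → skip
[10] flags=1000 MI?T → r1=0xd3

EXEC = [4,5,8,10]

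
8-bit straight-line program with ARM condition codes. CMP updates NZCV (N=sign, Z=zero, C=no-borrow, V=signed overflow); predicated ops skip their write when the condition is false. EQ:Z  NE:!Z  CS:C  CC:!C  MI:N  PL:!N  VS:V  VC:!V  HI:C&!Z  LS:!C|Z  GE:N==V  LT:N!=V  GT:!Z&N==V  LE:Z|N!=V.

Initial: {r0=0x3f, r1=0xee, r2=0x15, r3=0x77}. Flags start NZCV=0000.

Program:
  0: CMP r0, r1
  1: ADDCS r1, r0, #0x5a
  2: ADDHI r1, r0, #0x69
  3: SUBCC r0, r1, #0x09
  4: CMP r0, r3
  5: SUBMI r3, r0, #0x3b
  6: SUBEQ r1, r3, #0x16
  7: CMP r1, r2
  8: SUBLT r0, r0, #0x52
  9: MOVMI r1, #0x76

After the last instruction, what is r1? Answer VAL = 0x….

VAL = 0x76

0: ✓ CMP  NZCV=0000
1: · ADDCS
2: · ADDHI
3: ✓ SUBCC  r0←0xe5
4: ✓ CMP  NZCV=0011
5: · SUBMI
6: · SUBEQ
7: ✓ CMP  NZCV=1010
8: ✓ SUBLT  r0←0x93
9: ✓ MOVMI  r1←0x76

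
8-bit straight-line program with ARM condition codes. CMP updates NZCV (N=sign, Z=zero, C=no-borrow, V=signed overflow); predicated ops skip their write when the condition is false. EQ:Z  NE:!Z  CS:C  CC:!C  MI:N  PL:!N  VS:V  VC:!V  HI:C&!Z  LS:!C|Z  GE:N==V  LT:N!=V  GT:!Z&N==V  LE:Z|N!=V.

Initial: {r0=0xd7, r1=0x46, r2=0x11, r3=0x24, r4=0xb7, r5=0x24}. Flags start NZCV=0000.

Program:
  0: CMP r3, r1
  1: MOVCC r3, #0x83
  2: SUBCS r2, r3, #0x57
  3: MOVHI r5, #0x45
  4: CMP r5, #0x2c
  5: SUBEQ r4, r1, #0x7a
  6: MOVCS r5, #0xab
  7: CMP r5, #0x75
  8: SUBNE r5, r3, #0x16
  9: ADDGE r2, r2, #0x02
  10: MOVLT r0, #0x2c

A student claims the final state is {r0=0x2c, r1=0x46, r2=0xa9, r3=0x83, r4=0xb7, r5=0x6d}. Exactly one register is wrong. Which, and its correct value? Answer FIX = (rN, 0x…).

0: ✓ CMP  NZCV=1000
1: ✓ MOVCC  r3←0x83
2: · SUBCS
3: · MOVHI
4: ✓ CMP  NZCV=1000
5: · SUBEQ
6: · MOVCS
7: ✓ CMP  NZCV=1000
8: ✓ SUBNE  r5←0x6d
9: · ADDGE
10: ✓ MOVLT  r0←0x2c

FIX = (r2, 0x11)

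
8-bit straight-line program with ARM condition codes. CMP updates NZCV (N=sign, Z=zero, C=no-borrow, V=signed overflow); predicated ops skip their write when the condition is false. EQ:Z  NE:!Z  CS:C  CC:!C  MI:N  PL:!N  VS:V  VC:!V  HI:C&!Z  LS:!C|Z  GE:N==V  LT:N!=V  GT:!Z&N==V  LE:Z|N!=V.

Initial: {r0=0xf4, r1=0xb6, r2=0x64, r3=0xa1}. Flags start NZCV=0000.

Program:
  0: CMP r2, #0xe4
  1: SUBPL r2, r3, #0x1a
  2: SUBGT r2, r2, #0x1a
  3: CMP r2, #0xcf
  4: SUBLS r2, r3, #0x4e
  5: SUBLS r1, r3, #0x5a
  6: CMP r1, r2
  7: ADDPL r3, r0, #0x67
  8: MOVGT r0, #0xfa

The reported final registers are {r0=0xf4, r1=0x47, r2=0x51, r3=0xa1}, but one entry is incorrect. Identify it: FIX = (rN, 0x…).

FIX = (r2, 0x53)

[0] flags=1001 → (cmp)
[1] flags=1001 PL?F → skip
[2] flags=1001 GT?T → r2=0x4a
[3] flags=0000 → (cmp)
[4] flags=0000 LS?T → r2=0x53
[5] flags=0000 LS?T → r1=0x47
[6] flags=1000 → (cmp)
[7] flags=1000 PL?F → skip
[8] flags=1000 GT?F → skip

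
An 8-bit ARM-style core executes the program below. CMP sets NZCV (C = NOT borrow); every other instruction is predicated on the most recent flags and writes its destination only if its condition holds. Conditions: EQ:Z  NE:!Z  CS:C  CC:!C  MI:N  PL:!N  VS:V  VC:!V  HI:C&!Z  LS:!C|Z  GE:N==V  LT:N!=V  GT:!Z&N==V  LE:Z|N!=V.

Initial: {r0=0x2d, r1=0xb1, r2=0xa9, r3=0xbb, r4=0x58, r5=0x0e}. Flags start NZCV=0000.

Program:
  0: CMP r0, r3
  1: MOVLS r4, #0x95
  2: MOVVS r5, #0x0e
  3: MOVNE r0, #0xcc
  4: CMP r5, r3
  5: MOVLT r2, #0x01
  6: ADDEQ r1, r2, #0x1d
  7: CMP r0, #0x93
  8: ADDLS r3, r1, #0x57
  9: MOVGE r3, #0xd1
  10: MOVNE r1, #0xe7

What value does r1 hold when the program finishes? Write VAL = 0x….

VAL = 0xe7

0: ✓ CMP  NZCV=0000
1: ✓ MOVLS  r4←0x95
2: · MOVVS
3: ✓ MOVNE  r0←0xcc
4: ✓ CMP  NZCV=0000
5: · MOVLT
6: · ADDEQ
7: ✓ CMP  NZCV=0010
8: · ADDLS
9: ✓ MOVGE  r3←0xd1
10: ✓ MOVNE  r1←0xe7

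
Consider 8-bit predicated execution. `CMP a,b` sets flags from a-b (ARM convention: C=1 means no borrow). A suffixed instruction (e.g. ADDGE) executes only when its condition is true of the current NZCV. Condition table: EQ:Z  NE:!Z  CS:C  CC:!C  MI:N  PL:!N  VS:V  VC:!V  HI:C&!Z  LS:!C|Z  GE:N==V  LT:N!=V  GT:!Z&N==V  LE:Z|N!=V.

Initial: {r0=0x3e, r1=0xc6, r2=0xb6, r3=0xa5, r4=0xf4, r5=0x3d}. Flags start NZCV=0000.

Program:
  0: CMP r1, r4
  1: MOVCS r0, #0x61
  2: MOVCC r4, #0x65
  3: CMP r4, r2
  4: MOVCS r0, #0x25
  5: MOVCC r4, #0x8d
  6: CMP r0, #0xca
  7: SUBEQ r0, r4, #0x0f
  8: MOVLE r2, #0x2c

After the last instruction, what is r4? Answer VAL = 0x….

VAL = 0x8d

[0] flags=1000 → (cmp)
[1] flags=1000 CS?F → skip
[2] flags=1000 CC?T → r4=0x65
[3] flags=1001 → (cmp)
[4] flags=1001 CS?F → skip
[5] flags=1001 CC?T → r4=0x8d
[6] flags=0000 → (cmp)
[7] flags=0000 EQ?F → skip
[8] flags=0000 LE?F → skip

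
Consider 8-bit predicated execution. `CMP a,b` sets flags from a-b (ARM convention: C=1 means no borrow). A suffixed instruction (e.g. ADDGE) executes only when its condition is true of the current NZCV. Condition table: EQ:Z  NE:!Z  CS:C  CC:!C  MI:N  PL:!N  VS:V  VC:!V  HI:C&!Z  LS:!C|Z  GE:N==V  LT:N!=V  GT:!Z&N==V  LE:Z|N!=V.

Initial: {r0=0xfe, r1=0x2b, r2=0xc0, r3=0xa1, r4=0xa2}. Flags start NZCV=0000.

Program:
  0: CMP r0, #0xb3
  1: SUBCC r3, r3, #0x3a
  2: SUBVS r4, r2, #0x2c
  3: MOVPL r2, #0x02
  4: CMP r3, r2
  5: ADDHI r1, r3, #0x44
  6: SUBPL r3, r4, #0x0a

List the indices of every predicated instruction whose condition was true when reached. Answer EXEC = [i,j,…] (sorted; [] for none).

0: ✓ CMP  NZCV=0010
1: · SUBCC
2: · SUBVS
3: ✓ MOVPL  r2←0x02
4: ✓ CMP  NZCV=1010
5: ✓ ADDHI  r1←0xe5
6: · SUBPL

EXEC = [3,5]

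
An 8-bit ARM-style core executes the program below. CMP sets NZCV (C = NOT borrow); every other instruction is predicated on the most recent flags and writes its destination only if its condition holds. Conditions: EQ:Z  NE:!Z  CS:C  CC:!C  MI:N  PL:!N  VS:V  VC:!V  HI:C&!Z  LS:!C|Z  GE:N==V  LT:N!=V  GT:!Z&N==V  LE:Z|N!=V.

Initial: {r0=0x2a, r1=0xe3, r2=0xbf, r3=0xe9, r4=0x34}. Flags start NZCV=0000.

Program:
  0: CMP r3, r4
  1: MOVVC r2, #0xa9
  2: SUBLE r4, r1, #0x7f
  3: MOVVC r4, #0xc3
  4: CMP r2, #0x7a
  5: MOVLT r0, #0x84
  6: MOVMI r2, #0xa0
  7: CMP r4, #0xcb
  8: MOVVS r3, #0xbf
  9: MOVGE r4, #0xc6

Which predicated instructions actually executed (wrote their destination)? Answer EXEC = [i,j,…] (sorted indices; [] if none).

EXEC = [1,2,3,5]

[0] flags=1010 → (cmp)
[1] flags=1010 VC?T → r2=0xa9
[2] flags=1010 LE?T → r4=0x64
[3] flags=1010 VC?T → r4=0xc3
[4] flags=0011 → (cmp)
[5] flags=0011 LT?T → r0=0x84
[6] flags=0011 MI?F → skip
[7] flags=1000 → (cmp)
[8] flags=1000 VS?F → skip
[9] flags=1000 GE?F → skip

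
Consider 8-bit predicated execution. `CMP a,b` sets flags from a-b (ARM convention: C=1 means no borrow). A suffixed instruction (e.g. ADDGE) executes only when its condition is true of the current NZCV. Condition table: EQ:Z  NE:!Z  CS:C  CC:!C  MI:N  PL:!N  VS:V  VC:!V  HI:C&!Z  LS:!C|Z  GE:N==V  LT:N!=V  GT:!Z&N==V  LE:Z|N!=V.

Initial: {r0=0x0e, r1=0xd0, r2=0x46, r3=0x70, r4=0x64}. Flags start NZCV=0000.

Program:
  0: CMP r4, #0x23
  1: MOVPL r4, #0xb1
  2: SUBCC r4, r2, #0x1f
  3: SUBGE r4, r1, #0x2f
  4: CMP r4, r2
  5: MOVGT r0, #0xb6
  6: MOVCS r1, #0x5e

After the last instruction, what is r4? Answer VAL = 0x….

VAL = 0xa1

[0] flags=0010 → (cmp)
[1] flags=0010 PL?T → r4=0xb1
[2] flags=0010 CC?F → skip
[3] flags=0010 GE?T → r4=0xa1
[4] flags=0011 → (cmp)
[5] flags=0011 GT?F → skip
[6] flags=0011 CS?T → r1=0x5e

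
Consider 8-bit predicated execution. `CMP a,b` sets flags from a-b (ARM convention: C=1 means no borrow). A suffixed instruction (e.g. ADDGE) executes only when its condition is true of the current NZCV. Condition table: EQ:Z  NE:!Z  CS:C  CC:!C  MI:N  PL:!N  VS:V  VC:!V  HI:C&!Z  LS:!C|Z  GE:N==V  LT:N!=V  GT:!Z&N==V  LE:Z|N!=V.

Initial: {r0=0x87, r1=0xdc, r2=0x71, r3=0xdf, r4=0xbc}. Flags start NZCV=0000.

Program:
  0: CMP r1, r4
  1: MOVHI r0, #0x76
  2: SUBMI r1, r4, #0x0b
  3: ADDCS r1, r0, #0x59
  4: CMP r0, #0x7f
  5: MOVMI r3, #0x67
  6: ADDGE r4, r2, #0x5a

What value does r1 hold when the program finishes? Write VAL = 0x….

VAL = 0xcf

0: ✓ CMP  NZCV=0010
1: ✓ MOVHI  r0←0x76
2: · SUBMI
3: ✓ ADDCS  r1←0xcf
4: ✓ CMP  NZCV=1000
5: ✓ MOVMI  r3←0x67
6: · ADDGE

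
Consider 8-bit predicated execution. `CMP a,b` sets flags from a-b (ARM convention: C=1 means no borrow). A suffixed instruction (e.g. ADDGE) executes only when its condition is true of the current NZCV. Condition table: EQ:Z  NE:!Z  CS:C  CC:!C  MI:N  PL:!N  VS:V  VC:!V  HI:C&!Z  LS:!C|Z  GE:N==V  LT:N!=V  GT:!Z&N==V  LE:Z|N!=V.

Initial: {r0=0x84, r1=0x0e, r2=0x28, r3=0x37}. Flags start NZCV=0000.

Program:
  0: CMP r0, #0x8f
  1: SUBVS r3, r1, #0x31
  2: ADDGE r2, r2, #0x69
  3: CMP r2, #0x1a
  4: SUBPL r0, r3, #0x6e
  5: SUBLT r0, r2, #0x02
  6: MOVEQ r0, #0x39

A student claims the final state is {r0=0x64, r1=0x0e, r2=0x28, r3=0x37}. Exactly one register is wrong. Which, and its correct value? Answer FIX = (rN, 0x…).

FIX = (r0, 0xc9)

0: ✓ CMP  NZCV=1000
1: · SUBVS
2: · ADDGE
3: ✓ CMP  NZCV=0010
4: ✓ SUBPL  r0←0xc9
5: · SUBLT
6: · MOVEQ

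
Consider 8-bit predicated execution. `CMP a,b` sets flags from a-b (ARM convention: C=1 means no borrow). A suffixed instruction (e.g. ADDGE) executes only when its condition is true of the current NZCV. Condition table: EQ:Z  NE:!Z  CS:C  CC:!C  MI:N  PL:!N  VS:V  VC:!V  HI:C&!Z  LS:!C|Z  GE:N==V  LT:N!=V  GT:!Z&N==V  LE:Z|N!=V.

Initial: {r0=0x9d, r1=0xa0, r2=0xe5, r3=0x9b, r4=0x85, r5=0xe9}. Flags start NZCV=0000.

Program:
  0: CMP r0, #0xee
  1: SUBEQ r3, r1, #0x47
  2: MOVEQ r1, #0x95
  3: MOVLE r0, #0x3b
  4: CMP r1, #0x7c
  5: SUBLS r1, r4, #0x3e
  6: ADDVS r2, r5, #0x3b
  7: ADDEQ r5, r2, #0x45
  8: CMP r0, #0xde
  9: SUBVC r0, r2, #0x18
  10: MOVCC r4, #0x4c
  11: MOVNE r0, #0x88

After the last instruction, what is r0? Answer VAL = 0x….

VAL = 0x88

0: ✓ CMP  NZCV=1000
1: · SUBEQ
2: · MOVEQ
3: ✓ MOVLE  r0←0x3b
4: ✓ CMP  NZCV=0011
5: · SUBLS
6: ✓ ADDVS  r2←0x24
7: · ADDEQ
8: ✓ CMP  NZCV=0000
9: ✓ SUBVC  r0←0x0c
10: ✓ MOVCC  r4←0x4c
11: ✓ MOVNE  r0←0x88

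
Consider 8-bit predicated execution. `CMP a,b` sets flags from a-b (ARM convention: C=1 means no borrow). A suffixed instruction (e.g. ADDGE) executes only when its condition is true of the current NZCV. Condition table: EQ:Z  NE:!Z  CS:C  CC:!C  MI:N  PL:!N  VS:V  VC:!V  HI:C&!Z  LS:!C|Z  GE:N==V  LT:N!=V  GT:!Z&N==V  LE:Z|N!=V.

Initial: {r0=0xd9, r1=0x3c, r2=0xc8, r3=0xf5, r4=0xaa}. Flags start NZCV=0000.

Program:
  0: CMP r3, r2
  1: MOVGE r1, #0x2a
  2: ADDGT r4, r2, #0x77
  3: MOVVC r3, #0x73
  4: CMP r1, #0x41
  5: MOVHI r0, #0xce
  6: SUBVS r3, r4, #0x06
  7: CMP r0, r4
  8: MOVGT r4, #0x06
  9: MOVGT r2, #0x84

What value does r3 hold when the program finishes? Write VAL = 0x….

[0] flags=0010 → (cmp)
[1] flags=0010 GE?T → r1=0x2a
[2] flags=0010 GT?T → r4=0x3f
[3] flags=0010 VC?T → r3=0x73
[4] flags=1000 → (cmp)
[5] flags=1000 HI?F → skip
[6] flags=1000 VS?F → skip
[7] flags=1010 → (cmp)
[8] flags=1010 GT?F → skip
[9] flags=1010 GT?F → skip

VAL = 0x73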